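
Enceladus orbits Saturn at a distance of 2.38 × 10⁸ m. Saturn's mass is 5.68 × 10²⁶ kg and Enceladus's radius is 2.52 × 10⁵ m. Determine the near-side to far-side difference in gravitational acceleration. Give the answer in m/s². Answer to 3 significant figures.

2.83 × 10⁻³ m/s²

Differencing GM/(d−r)² and GM/(d+r)² to first order in r/d gives 4GMr/d³.
Δg = 4GMr/d³
   = 4 × (6.674 × 10⁻¹¹) × (5.68 × 10²⁶) × (2.52 × 10⁵) / (2.38 × 10⁸)³
   = 2.83 × 10⁻³ m/s²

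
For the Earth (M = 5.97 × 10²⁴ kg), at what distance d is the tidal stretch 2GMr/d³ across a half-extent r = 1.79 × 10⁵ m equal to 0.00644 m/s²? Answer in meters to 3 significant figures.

2GMr/d³ = a_tidal  ⇒  d = (2GMr / a_tidal)^(1/3)
d = (2 × 6.674×10⁻¹¹ × (5.97 × 10²⁴) × (1.79 × 10⁵) / (0.00644))^(1/3)
  = 2.81 × 10⁷ m

2.81 × 10⁷ m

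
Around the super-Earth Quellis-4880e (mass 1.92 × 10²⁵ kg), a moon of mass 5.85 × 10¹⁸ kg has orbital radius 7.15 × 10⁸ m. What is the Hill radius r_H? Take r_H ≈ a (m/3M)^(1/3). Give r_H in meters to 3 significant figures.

r_H ≈ a (m/3M)^(1/3)
    = (7.15 × 10⁸) × (5.85 × 10¹⁸ / (3 × 1.92 × 10²⁵))^(1/3)
    = 3.34 × 10⁶ m

3.34 × 10⁶ m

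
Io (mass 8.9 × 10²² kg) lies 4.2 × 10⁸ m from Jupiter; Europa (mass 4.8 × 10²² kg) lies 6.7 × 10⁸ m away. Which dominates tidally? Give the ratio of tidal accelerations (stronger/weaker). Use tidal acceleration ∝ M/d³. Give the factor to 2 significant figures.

Tidal stretch scales as M/d³; compute that for each body.
Io: (8.9 × 10²²) / (4.2 × 10⁸)³ = 1.201 × 10⁻³
Europa: (4.8 × 10²²) / (6.7 × 10⁸)³ = 1.596 × 10⁻⁴
Ratio (larger/smaller) = 7.5

Io, by a factor of ≈ 7.5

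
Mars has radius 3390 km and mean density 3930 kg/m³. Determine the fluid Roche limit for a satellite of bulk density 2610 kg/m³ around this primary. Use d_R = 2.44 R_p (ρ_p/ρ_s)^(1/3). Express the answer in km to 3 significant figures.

9480 km

d_R = 2.44 × 3390 km × (3930/2610)^(1/3)
    = 9480 km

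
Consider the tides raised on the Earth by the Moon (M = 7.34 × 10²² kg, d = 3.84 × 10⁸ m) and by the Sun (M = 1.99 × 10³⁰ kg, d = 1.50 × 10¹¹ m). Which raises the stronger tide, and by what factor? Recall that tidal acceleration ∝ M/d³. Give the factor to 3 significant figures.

Compare M/d³ for the two perturbers:
The Moon: (7.34 × 10²²) / (3.84 × 10⁸)³ = 1.296 × 10⁻³
The Sun: (1.99 × 10³⁰) / (1.50 × 10¹¹)³ = 5.896 × 10⁻⁴
Ratio (larger/smaller) = 2.20

The Moon, by a factor of ≈ 2.20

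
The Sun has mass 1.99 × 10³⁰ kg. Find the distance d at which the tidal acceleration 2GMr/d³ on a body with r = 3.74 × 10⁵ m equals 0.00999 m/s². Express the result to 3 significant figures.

2.15 × 10⁹ m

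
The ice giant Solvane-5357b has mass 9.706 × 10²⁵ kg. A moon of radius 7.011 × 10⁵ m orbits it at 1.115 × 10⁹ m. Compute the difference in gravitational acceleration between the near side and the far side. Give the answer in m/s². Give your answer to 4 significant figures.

1.311 × 10⁻⁵ m/s²

a_tidal = 4GMr/d³
        = 4 × (6.674 × 10⁻¹¹) × (9.706 × 10²⁵) × (7.011 × 10⁵) / (1.115 × 10⁹)³
        = 1.311 × 10⁻⁵ m/s²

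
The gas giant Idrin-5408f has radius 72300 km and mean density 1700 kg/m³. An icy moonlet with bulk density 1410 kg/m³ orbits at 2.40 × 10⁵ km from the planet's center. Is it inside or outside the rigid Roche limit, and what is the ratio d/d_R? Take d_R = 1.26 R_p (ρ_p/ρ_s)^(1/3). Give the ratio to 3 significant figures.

outside; d/d_R ≈ 2.48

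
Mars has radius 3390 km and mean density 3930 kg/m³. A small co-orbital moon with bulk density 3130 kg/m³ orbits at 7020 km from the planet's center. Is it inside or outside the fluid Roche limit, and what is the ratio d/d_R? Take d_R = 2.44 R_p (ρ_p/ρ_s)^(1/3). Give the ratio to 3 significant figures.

d_R = 2.44 × (3390 km) × (3930/3130)^(1/3) = 8924 km
d/d_R = (7020) / (8924) = 0.787
Since d/d_R < 1, the body is inside the Roche limit.

inside; d/d_R ≈ 0.787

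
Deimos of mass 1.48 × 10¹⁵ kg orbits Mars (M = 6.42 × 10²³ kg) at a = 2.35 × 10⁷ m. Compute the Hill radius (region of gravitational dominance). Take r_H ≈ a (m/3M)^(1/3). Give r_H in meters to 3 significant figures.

r_H ≈ a (m/3M)^(1/3)
    = (2.35 × 10⁷) × (1.48 × 10¹⁵ / (3 × 6.42 × 10²³))^(1/3)
    = 2.15 × 10⁴ m

2.15 × 10⁴ m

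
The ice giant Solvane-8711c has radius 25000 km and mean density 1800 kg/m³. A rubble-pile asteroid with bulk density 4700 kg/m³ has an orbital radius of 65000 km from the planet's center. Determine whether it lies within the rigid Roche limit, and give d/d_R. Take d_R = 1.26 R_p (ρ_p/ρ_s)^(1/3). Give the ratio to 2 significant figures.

outside; d/d_R ≈ 2.8

d_R = 1.26 × (25000 km) × (1800/4700)^(1/3) = 22880 km
d/d_R = (65000) / (22880) = 2.8
Since d/d_R > 1, the body is outside the Roche limit.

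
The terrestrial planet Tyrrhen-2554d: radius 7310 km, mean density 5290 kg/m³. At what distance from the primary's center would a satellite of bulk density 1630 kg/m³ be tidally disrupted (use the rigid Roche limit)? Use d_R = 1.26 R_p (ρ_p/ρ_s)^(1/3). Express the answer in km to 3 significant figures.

d_R = 1.26 × 7310 km × (5290/1630)^(1/3)
    = 13600 km

13600 km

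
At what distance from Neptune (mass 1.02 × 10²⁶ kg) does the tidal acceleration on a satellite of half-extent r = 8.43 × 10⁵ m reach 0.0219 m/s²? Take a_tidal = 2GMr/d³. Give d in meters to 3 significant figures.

8.06 × 10⁷ m

2GMr/d³ = a_tidal  ⇒  d = (2GMr / a_tidal)^(1/3)
d = (2 × 6.674×10⁻¹¹ × (1.02 × 10²⁶) × (8.43 × 10⁵) / (0.0219))^(1/3)
  = 8.06 × 10⁷ m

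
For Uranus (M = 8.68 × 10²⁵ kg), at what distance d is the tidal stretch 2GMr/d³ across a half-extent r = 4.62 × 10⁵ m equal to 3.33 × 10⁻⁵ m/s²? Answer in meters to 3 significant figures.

2GMr/d³ = a_tidal  ⇒  d = (2GMr / a_tidal)^(1/3)
d = (2 × 6.674×10⁻¹¹ × (8.68 × 10²⁵) × (4.62 × 10⁵) / (3.33 × 10⁻⁵))^(1/3)
  = 5.44 × 10⁸ m

5.44 × 10⁸ m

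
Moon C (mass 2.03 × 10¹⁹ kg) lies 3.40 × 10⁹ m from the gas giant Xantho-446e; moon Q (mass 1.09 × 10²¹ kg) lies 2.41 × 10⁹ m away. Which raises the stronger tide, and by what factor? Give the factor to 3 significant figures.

Compare M/d³ for the two perturbers:
Moon C: (2.03 × 10¹⁹) / (3.40 × 10⁹)³ = 5.165 × 10⁻¹⁰
Moon Q: (1.09 × 10²¹) / (2.41 × 10⁹)³ = 7.787 × 10⁻⁸
Ratio (larger/smaller) = 151

Moon Q, by a factor of ≈ 151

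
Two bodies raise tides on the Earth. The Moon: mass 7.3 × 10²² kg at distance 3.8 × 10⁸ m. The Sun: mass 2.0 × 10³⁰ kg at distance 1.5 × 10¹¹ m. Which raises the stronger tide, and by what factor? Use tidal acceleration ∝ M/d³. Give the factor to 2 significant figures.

The Moon, by a factor of ≈ 2.2

Compare M/d³ for the two perturbers:
The Moon: (7.3 × 10²²) / (3.8 × 10⁸)³ = 1.330 × 10⁻³
The Sun: (2.0 × 10³⁰) / (1.5 × 10¹¹)³ = 5.926 × 10⁻⁴
Ratio (larger/smaller) = 2.2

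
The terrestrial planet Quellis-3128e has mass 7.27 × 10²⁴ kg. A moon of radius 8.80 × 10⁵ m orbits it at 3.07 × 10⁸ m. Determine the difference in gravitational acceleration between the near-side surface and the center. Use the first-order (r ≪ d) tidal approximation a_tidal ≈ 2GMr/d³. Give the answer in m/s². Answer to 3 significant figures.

2.95 × 10⁻⁵ m/s²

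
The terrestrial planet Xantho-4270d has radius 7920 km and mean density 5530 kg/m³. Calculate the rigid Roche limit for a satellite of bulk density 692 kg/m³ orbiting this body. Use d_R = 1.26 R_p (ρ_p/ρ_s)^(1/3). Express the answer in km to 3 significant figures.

20000 km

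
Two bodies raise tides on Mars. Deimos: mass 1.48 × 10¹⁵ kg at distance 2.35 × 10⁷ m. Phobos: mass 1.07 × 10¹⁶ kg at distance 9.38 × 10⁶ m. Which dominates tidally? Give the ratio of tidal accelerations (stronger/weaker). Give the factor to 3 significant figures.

Compare M/d³ for the two perturbers:
Deimos: (1.48 × 10¹⁵) / (2.35 × 10⁷)³ = 1.140 × 10⁻⁷
Phobos: (1.07 × 10¹⁶) / (9.38 × 10⁶)³ = 1.297 × 10⁻⁵
Ratio (larger/smaller) = 114

Phobos, by a factor of ≈ 114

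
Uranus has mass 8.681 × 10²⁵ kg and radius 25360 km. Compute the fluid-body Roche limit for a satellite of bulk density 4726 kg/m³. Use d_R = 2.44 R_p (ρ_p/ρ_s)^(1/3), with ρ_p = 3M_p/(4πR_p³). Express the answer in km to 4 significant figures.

39940 km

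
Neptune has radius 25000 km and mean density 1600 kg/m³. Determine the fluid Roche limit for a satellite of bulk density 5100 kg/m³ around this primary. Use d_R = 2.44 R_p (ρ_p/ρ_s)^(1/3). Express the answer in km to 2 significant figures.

d_R = 2.44 × 25000 km × (1600/5100)^(1/3)
    = 41000 km

41000 km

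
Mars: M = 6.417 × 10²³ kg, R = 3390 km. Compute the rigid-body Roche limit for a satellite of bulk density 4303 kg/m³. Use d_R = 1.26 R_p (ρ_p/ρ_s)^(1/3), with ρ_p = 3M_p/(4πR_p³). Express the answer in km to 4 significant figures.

4145 km

ρ_p = 3M_p/(4πR_p³) = 3 × (6.417 × 10²³) / (4π × (3.390 × 10⁶ m)³) = 3932 kg/m³
d_R = 1.26 × 3390 km × (3932/4303)^(1/3)
    = 4145 km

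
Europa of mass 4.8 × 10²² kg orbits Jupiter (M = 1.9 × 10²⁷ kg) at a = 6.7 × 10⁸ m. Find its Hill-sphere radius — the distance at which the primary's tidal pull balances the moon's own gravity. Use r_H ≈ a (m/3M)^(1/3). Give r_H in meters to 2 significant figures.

1.4 × 10⁷ m

r_H ≈ a (m/3M)^(1/3)
    = (6.7 × 10⁸) × (4.8 × 10²² / (3 × 1.9 × 10²⁷))^(1/3)
    = 1.4 × 10⁷ m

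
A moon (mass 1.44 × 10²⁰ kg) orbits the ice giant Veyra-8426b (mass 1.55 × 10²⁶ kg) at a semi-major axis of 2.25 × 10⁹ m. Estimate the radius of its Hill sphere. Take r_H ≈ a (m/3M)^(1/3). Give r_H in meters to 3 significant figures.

1.52 × 10⁷ m

r_H ≈ a (m/3M)^(1/3)
    = (2.25 × 10⁹) × (1.44 × 10²⁰ / (3 × 1.55 × 10²⁶))^(1/3)
    = 1.52 × 10⁷ m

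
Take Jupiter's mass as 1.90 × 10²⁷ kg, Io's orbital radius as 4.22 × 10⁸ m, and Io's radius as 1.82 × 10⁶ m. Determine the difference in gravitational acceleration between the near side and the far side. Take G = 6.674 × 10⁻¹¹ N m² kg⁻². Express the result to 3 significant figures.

1.23 × 10⁻² m/s²

a_tidal = 4GMr/d³
        = 4 × (6.674 × 10⁻¹¹) × (1.90 × 10²⁷) × (1.82 × 10⁶) / (4.22 × 10⁸)³
        = 1.23 × 10⁻² m/s²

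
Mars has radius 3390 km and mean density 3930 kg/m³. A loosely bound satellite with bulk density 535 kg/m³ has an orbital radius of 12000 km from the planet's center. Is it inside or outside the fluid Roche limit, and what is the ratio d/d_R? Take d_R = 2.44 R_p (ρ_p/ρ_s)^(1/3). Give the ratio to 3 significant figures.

inside; d/d_R ≈ 0.746

d_R = 2.44 × (3390 km) × (3930/535)^(1/3) = 16080 km
d/d_R = (12000) / (16080) = 0.746
Since d/d_R < 1, the body is inside the Roche limit.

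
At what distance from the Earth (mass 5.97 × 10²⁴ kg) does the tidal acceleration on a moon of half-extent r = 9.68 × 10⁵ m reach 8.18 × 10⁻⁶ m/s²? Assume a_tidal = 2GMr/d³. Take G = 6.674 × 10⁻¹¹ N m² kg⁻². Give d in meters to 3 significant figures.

2GMr/d³ = a_tidal  ⇒  d = (2GMr / a_tidal)^(1/3)
d = (2 × 6.674×10⁻¹¹ × (5.97 × 10²⁴) × (9.68 × 10⁵) / (8.18 × 10⁻⁶))^(1/3)
  = 4.55 × 10⁸ m

4.55 × 10⁸ m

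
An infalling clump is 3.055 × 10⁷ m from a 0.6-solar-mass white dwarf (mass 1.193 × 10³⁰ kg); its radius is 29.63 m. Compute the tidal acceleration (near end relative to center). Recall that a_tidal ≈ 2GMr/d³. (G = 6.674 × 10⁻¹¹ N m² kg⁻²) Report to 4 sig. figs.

1.655 × 10⁻¹ m/s²

The tidal stretch is the gradient of GM/d² times the body's extent r, hence the 1/d³ dependence.
Δg = 2GMr/d³
   = 2 × (6.674 × 10⁻¹¹) × (1.193 × 10³⁰) × (29.63) / (3.055 × 10⁷)³
   = 1.655 × 10⁻¹ m/s²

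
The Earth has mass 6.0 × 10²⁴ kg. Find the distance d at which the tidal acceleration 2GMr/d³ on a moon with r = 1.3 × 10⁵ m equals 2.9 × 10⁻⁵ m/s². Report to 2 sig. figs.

1.5 × 10⁸ m

2GMr/d³ = a_tidal  ⇒  d = (2GMr / a_tidal)^(1/3)
d = (2 × 6.674×10⁻¹¹ × (6.0 × 10²⁴) × (1.3 × 10⁵) / (2.9 × 10⁻⁵))^(1/3)
  = 1.5 × 10⁸ m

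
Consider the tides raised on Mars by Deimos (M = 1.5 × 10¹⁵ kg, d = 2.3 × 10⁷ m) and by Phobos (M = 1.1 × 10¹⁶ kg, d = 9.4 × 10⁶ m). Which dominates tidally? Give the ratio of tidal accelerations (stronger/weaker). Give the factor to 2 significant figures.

Compare M/d³ for the two perturbers:
Deimos: (1.5 × 10¹⁵) / (2.3 × 10⁷)³ = 1.233 × 10⁻⁷
Phobos: (1.1 × 10¹⁶) / (9.4 × 10⁶)³ = 1.324 × 10⁻⁵
Ratio (larger/smaller) = 110

Phobos, by a factor of ≈ 110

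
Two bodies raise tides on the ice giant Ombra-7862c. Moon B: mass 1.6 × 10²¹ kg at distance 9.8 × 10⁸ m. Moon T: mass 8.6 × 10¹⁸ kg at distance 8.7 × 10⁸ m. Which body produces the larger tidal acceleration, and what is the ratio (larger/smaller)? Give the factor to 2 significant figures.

Moon B, by a factor of ≈ 130

Compare M/d³ for the two perturbers:
Moon B: (1.6 × 10²¹) / (9.8 × 10⁸)³ = 1.700 × 10⁻⁶
Moon T: (8.6 × 10¹⁸) / (8.7 × 10⁸)³ = 1.306 × 10⁻⁸
Ratio (larger/smaller) = 130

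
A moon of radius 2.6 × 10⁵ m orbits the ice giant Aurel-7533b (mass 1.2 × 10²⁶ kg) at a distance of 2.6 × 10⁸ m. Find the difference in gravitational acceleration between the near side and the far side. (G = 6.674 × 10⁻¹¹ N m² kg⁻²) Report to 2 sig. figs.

a_tidal = 4GMr/d³
        = 4 × (6.674 × 10⁻¹¹) × (1.2 × 10²⁶) × (2.6 × 10⁵) / (2.6 × 10⁸)³
        = 4.7 × 10⁻⁴ m/s²

4.7 × 10⁻⁴ m/s²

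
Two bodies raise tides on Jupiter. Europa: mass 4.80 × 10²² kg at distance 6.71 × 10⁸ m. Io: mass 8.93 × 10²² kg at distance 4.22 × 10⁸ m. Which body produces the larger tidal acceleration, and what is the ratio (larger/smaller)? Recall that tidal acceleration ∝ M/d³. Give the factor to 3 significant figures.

Io, by a factor of ≈ 7.48

The tide-raising term goes as M/d³ (the gradient of a 1/d² field).
Europa: (4.80 × 10²²) / (6.71 × 10⁸)³ = 1.589 × 10⁻⁴
Io: (8.93 × 10²²) / (4.22 × 10⁸)³ = 1.188 × 10⁻³
Ratio (larger/smaller) = 7.48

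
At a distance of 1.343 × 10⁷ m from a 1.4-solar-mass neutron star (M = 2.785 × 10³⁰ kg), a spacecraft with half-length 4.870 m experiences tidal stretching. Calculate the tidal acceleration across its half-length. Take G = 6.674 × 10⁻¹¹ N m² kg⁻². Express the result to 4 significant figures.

a_tidal = 2GMr/d³
        = 2 × (6.674 × 10⁻¹¹) × (2.785 × 10³⁰) × (4.870) / (1.343 × 10⁷)³
        = 7.474 × 10⁻¹ m/s²

7.474 × 10⁻¹ m/s²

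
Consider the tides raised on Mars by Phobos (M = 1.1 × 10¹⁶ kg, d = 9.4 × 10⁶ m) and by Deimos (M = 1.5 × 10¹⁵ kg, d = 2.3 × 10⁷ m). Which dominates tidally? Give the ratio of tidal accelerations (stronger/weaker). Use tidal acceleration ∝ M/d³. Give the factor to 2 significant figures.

The tide-raising term goes as M/d³ (the gradient of a 1/d² field).
Phobos: (1.1 × 10¹⁶) / (9.4 × 10⁶)³ = 1.324 × 10⁻⁵
Deimos: (1.5 × 10¹⁵) / (2.3 × 10⁷)³ = 1.233 × 10⁻⁷
Ratio (larger/smaller) = 110

Phobos, by a factor of ≈ 110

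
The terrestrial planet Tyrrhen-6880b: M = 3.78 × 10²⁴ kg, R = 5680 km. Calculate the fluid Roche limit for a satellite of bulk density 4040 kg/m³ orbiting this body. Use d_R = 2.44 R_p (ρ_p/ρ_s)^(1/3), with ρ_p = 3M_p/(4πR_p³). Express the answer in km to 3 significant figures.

ρ_p = 3M_p/(4πR_p³) = 3 × (3.78 × 10²⁴) / (4π × (5.68 × 10⁶ m)³) = 4920 kg/m³
d_R = 2.44 × 5680 km × (4920/4040)^(1/3)
    = 14800 km

14800 km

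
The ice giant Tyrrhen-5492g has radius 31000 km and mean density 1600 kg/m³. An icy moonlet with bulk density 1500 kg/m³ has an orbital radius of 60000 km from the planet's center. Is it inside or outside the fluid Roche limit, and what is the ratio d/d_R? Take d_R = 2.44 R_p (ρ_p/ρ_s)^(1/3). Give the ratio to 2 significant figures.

inside; d/d_R ≈ 0.78

d_R = 2.44 × (31000 km) × (1600/1500)^(1/3) = 77280 km
d/d_R = (60000) / (77280) = 0.78
Since d/d_R < 1, the body is inside the Roche limit.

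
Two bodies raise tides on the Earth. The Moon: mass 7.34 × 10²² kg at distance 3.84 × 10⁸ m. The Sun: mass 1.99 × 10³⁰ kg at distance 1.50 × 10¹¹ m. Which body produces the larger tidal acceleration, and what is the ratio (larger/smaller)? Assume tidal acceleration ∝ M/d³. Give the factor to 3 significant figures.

The tide-raising term goes as M/d³ (the gradient of a 1/d² field).
The Moon: (7.34 × 10²²) / (3.84 × 10⁸)³ = 1.296 × 10⁻³
The Sun: (1.99 × 10³⁰) / (1.50 × 10¹¹)³ = 5.896 × 10⁻⁴
Ratio (larger/smaller) = 2.20

The Moon, by a factor of ≈ 2.20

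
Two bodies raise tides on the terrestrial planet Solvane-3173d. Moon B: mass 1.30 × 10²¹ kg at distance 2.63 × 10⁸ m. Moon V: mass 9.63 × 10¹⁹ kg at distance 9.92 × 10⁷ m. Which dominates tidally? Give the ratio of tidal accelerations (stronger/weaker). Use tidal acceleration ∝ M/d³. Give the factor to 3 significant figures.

Moon V, by a factor of ≈ 1.38

Tidal stretch scales as M/d³; compute that for each body.
Moon B: (1.30 × 10²¹) / (2.63 × 10⁸)³ = 7.146 × 10⁻⁵
Moon V: (9.63 × 10¹⁹) / (9.92 × 10⁷)³ = 9.865 × 10⁻⁵
Ratio (larger/smaller) = 1.38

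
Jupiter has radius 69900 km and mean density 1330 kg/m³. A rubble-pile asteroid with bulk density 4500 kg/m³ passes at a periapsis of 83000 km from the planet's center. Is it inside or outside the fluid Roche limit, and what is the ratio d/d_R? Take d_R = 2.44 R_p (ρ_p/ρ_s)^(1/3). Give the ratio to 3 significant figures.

inside; d/d_R ≈ 0.731

d_R = 2.44 × (69900 km) × (1330/4500)^(1/3) = 1.136 × 10⁵ km
d/d_R = (83000) / (1.136 × 10⁵) = 0.731
Since d/d_R < 1, the body is inside the Roche limit.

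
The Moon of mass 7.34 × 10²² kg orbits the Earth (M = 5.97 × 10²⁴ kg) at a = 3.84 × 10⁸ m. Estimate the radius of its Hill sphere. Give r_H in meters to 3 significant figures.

6.15 × 10⁷ m

r_H ≈ a (m/3M)^(1/3)
    = (3.84 × 10⁸) × (7.34 × 10²² / (3 × 5.97 × 10²⁴))^(1/3)
    = 6.15 × 10⁷ m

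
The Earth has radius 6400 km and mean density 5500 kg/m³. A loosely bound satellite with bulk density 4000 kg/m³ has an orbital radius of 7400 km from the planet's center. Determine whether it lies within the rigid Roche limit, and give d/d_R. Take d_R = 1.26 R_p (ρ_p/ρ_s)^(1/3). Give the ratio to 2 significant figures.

d_R = 1.26 × (6400 km) × (5500/4000)^(1/3) = 8967 km
d/d_R = (7400) / (8967) = 0.83
Since d/d_R < 1, the body is inside the Roche limit.

inside; d/d_R ≈ 0.83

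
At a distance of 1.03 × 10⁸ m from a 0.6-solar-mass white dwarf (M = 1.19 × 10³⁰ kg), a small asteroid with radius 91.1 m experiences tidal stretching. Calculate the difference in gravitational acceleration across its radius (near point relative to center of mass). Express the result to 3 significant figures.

1.32 × 10⁻² m/s²

Δg = 2GMr/d³
   = 2 × (6.674 × 10⁻¹¹) × (1.19 × 10³⁰) × (91.1) / (1.03 × 10⁸)³
   = 1.32 × 10⁻² m/s²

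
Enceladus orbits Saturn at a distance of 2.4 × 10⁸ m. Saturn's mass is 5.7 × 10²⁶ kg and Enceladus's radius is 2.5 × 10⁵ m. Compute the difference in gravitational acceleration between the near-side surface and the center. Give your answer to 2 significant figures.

a_tidal = 2GMr/d³
        = 2 × (6.674 × 10⁻¹¹) × (5.7 × 10²⁶) × (2.5 × 10⁵) / (2.4 × 10⁸)³
        = 1.4 × 10⁻³ m/s²

1.4 × 10⁻³ m/s²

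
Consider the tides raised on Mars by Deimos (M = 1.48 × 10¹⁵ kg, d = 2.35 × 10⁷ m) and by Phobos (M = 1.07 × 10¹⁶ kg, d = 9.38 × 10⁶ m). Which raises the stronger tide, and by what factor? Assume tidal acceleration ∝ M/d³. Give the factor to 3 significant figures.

Phobos, by a factor of ≈ 114

Tidal stretch scales as M/d³; compute that for each body.
Deimos: (1.48 × 10¹⁵) / (2.35 × 10⁷)³ = 1.140 × 10⁻⁷
Phobos: (1.07 × 10¹⁶) / (9.38 × 10⁶)³ = 1.297 × 10⁻⁵
Ratio (larger/smaller) = 114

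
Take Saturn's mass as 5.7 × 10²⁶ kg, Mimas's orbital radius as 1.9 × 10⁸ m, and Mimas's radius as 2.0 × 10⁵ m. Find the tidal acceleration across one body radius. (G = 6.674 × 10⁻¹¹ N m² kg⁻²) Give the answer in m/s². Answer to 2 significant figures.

2.2 × 10⁻³ m/s²

Since r ≪ d, expand the inverse-square field across one radius to get the leading 2GMr/d³ term.
Δg = 2GMr/d³
   = 2 × (6.674 × 10⁻¹¹) × (5.7 × 10²⁶) × (2.0 × 10⁵) / (1.9 × 10⁸)³
   = 2.2 × 10⁻³ m/s²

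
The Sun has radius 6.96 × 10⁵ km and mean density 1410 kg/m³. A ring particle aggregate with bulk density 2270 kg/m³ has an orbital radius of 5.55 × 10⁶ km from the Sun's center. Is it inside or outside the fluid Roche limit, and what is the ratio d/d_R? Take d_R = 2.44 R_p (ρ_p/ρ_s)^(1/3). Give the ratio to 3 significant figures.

d_R = 2.44 × (6.96 × 10⁵ km) × (1410/2270)^(1/3) = 1.449 × 10⁶ km
d/d_R = (5.55 × 10⁶) / (1.449 × 10⁶) = 3.83
Since d/d_R > 1, the body is outside the Roche limit.

outside; d/d_R ≈ 3.83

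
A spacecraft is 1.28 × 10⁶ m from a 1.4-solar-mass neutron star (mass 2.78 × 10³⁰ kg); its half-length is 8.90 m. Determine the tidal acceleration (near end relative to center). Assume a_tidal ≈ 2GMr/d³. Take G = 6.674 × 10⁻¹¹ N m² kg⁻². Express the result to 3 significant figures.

1.57 × 10³ m/s²

Since r ≪ d, expand the inverse-square field across one radius to get the leading 2GMr/d³ term.
Δa = 2GMr/d³
   = 2 × (6.674 × 10⁻¹¹) × (2.78 × 10³⁰) × (8.90) / (1.28 × 10⁶)³
   = 1.57 × 10³ m/s²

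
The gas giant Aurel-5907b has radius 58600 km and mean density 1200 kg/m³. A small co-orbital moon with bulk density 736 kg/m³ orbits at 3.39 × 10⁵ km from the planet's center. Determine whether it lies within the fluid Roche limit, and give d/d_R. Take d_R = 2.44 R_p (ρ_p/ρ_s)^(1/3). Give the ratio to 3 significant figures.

outside; d/d_R ≈ 2.01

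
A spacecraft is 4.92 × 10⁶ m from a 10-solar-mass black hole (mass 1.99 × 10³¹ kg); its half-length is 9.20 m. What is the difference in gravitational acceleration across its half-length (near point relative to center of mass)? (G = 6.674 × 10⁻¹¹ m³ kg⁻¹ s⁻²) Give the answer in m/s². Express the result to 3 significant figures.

2.05 × 10² m/s²

Δa = 2GMr/d³
   = 2 × (6.674 × 10⁻¹¹) × (1.99 × 10³¹) × (9.20) / (4.92 × 10⁶)³
   = 2.05 × 10² m/s²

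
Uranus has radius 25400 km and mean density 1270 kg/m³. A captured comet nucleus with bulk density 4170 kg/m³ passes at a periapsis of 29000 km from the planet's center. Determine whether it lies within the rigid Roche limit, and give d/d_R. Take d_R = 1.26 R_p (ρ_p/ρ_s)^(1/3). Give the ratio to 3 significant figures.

outside; d/d_R ≈ 1.35

d_R = 1.26 × (25400 km) × (1270/4170)^(1/3) = 21530 km
d/d_R = (29000) / (21530) = 1.35
Since d/d_R > 1, the body is outside the Roche limit.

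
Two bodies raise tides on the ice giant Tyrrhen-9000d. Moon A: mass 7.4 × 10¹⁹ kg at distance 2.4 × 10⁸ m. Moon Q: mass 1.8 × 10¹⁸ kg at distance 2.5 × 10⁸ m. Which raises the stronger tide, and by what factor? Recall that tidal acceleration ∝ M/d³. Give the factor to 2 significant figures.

Moon A, by a factor of ≈ 46

Tidal stretch scales as M/d³; compute that for each body.
Moon A: (7.4 × 10¹⁹) / (2.4 × 10⁸)³ = 5.353 × 10⁻⁶
Moon Q: (1.8 × 10¹⁸) / (2.5 × 10⁸)³ = 1.152 × 10⁻⁷
Ratio (larger/smaller) = 46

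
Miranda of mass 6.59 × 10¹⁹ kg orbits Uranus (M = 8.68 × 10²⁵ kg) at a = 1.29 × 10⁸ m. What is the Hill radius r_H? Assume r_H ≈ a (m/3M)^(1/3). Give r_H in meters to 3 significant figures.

8.16 × 10⁵ m

r_H ≈ a (m/3M)^(1/3)
    = (1.29 × 10⁸) × (6.59 × 10¹⁹ / (3 × 8.68 × 10²⁵))^(1/3)
    = 8.16 × 10⁵ m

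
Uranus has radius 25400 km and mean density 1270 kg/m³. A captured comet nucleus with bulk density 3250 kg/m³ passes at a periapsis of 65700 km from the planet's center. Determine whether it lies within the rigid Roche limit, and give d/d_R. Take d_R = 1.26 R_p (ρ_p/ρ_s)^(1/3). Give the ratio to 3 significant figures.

outside; d/d_R ≈ 2.81

d_R = 1.26 × (25400 km) × (1270/3250)^(1/3) = 23400 km
d/d_R = (65700) / (23400) = 2.81
Since d/d_R > 1, the body is outside the Roche limit.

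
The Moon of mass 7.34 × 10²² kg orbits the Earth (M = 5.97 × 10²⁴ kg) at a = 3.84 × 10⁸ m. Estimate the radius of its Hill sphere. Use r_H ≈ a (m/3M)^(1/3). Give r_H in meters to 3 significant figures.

r_H ≈ a (m/3M)^(1/3)
    = (3.84 × 10⁸) × (7.34 × 10²² / (3 × 5.97 × 10²⁴))^(1/3)
    = 6.15 × 10⁷ m

6.15 × 10⁷ m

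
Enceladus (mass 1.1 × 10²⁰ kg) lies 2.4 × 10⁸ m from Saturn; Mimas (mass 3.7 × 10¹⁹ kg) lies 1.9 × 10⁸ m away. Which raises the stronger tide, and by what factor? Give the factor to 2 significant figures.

Enceladus, by a factor of ≈ 1.5

Tidal acceleration ∝ M/d³, so compare M/d³ for each.
Enceladus: (1.1 × 10²⁰) / (2.4 × 10⁸)³ = 7.957 × 10⁻⁶
Mimas: (3.7 × 10¹⁹) / (1.9 × 10⁸)³ = 5.394 × 10⁻⁶
Ratio (larger/smaller) = 1.5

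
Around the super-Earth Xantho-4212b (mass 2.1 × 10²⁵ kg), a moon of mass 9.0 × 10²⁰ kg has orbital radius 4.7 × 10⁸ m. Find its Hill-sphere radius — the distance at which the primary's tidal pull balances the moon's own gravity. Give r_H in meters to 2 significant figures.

1.1 × 10⁷ m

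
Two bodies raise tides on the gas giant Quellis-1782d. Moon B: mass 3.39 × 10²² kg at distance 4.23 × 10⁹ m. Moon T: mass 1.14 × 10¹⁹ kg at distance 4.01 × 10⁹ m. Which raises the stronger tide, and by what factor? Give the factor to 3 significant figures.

Moon B, by a factor of ≈ 2530

Tidal stretch scales as M/d³; compute that for each body.
Moon B: (3.39 × 10²²) / (4.23 × 10⁹)³ = 4.479 × 10⁻⁷
Moon T: (1.14 × 10¹⁹) / (4.01 × 10⁹)³ = 1.768 × 10⁻¹⁰
Ratio (larger/smaller) = 2530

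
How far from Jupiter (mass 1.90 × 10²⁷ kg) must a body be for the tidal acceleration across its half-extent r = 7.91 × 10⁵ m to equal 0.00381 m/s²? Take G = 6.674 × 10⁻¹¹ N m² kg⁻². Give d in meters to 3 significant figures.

3.75 × 10⁸ m

2GMr/d³ = a_tidal  ⇒  d = (2GMr / a_tidal)^(1/3)
d = (2 × 6.674×10⁻¹¹ × (1.90 × 10²⁷) × (7.91 × 10⁵) / (0.00381))^(1/3)
  = 3.75 × 10⁸ m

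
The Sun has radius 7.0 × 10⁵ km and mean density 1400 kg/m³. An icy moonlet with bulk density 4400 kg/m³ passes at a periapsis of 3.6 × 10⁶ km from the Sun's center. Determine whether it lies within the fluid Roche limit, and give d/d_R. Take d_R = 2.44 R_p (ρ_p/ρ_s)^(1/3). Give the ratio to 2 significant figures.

d_R = 2.44 × (7.0 × 10⁵ km) × (1400/4400)^(1/3) = 1.166 × 10⁶ km
d/d_R = (3.6 × 10⁶) / (1.166 × 10⁶) = 3.1
Since d/d_R > 1, the body is outside the Roche limit.

outside; d/d_R ≈ 3.1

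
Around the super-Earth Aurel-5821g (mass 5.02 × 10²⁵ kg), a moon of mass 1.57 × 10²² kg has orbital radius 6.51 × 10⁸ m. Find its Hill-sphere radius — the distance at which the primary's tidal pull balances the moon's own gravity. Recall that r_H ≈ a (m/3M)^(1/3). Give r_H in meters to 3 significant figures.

3.06 × 10⁷ m

r_H ≈ a (m/3M)^(1/3)
    = (6.51 × 10⁸) × (1.57 × 10²² / (3 × 5.02 × 10²⁵))^(1/3)
    = 3.06 × 10⁷ m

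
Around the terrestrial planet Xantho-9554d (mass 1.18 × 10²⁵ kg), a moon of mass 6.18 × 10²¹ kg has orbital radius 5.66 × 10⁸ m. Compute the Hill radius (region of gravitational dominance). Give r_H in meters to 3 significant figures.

3.16 × 10⁷ m

r_H ≈ a (m/3M)^(1/3)
    = (5.66 × 10⁸) × (6.18 × 10²¹ / (3 × 1.18 × 10²⁵))^(1/3)
    = 3.16 × 10⁷ m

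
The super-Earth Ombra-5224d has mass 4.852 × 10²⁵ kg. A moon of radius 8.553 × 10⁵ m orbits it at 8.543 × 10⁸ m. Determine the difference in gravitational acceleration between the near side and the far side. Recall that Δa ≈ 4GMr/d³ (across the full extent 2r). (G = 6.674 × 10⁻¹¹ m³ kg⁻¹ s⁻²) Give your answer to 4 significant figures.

a_tidal = 4GMr/d³
        = 4 × (6.674 × 10⁻¹¹) × (4.852 × 10²⁵) × (8.553 × 10⁵) / (8.543 × 10⁸)³
        = 1.777 × 10⁻⁵ m/s²

1.777 × 10⁻⁵ m/s²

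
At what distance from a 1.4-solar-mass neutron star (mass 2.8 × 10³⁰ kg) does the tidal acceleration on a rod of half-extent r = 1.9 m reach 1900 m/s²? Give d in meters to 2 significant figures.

2GMr/d³ = a_tidal  ⇒  d = (2GMr / a_tidal)^(1/3)
d = (2 × 6.674×10⁻¹¹ × (2.8 × 10³⁰) × (1.9) / (1900))^(1/3)
  = 7.2 × 10⁵ m

7.2 × 10⁵ m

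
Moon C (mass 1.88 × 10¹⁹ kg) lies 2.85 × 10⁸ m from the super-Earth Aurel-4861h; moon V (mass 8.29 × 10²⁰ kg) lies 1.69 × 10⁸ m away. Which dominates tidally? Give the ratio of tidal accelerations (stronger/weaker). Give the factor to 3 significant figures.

Moon V, by a factor of ≈ 211

Tidal acceleration ∝ M/d³, so compare M/d³ for each.
Moon C: (1.88 × 10¹⁹) / (2.85 × 10⁸)³ = 8.121 × 10⁻⁷
Moon V: (8.29 × 10²⁰) / (1.69 × 10⁸)³ = 1.717 × 10⁻⁴
Ratio (larger/smaller) = 211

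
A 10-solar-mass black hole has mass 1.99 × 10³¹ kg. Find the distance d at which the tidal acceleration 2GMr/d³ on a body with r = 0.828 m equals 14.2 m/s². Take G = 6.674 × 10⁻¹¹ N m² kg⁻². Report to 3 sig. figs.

2GMr/d³ = a_tidal  ⇒  d = (2GMr / a_tidal)^(1/3)
d = (2 × 6.674×10⁻¹¹ × (1.99 × 10³¹) × (0.828) / (14.2))^(1/3)
  = 5.37 × 10⁶ m

5.37 × 10⁶ m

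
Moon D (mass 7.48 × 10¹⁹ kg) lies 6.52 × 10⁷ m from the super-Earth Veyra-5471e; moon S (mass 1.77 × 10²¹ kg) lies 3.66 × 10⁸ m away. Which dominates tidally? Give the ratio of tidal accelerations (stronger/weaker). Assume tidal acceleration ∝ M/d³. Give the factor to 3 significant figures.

Moon D, by a factor of ≈ 7.48

Tidal stretch scales as M/d³; compute that for each body.
Moon D: (7.48 × 10¹⁹) / (6.52 × 10⁷)³ = 2.699 × 10⁻⁴
Moon S: (1.77 × 10²¹) / (3.66 × 10⁸)³ = 3.610 × 10⁻⁵
Ratio (larger/smaller) = 7.48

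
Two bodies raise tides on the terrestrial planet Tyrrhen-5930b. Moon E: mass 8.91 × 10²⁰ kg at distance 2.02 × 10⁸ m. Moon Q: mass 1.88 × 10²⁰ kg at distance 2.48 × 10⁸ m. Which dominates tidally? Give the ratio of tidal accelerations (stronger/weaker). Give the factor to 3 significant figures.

Moon E, by a factor of ≈ 8.77

The tide-raising term goes as M/d³ (the gradient of a 1/d² field).
Moon E: (8.91 × 10²⁰) / (2.02 × 10⁸)³ = 1.081 × 10⁻⁴
Moon Q: (1.88 × 10²⁰) / (2.48 × 10⁸)³ = 1.233 × 10⁻⁵
Ratio (larger/smaller) = 8.77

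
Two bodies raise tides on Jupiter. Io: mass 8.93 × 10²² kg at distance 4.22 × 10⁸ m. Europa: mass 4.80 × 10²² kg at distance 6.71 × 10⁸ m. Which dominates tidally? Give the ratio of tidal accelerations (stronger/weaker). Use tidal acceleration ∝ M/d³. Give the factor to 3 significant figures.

Tidal stretch scales as M/d³; compute that for each body.
Io: (8.93 × 10²²) / (4.22 × 10⁸)³ = 1.188 × 10⁻³
Europa: (4.80 × 10²²) / (6.71 × 10⁸)³ = 1.589 × 10⁻⁴
Ratio (larger/smaller) = 7.48

Io, by a factor of ≈ 7.48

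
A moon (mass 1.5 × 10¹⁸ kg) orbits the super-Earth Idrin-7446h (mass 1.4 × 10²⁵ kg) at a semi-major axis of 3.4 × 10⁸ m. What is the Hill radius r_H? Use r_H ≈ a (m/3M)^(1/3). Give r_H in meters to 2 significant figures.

1.1 × 10⁶ m

r_H ≈ a (m/3M)^(1/3)
    = (3.4 × 10⁸) × (1.5 × 10¹⁸ / (3 × 1.4 × 10²⁵))^(1/3)
    = 1.1 × 10⁶ m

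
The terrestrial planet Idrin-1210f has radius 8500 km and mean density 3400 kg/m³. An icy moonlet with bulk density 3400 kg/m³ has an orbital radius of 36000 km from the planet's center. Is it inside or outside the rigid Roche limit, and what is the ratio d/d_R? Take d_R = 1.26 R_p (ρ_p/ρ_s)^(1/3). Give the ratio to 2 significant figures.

d_R = 1.26 × (8500 km) × (3400/3400)^(1/3) = 10710 km
d/d_R = (36000) / (10710) = 3.4
Since d/d_R > 1, the body is outside the Roche limit.

outside; d/d_R ≈ 3.4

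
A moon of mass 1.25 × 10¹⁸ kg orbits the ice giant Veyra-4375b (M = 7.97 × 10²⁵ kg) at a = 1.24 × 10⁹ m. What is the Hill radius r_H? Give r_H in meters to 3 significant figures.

2.15 × 10⁶ m

r_H ≈ a (m/3M)^(1/3)
    = (1.24 × 10⁹) × (1.25 × 10¹⁸ / (3 × 7.97 × 10²⁵))^(1/3)
    = 2.15 × 10⁶ m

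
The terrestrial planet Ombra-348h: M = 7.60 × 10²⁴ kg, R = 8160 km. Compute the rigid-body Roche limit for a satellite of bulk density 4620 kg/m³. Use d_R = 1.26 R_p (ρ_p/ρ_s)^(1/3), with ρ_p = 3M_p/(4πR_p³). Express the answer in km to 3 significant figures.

9230 km

ρ_p = 3M_p/(4πR_p³) = 3 × (7.60 × 10²⁴) / (4π × (8.16 × 10⁶ m)³) = 3340 kg/m³
d_R = 1.26 × 8160 km × (3340/4620)^(1/3)
    = 9230 km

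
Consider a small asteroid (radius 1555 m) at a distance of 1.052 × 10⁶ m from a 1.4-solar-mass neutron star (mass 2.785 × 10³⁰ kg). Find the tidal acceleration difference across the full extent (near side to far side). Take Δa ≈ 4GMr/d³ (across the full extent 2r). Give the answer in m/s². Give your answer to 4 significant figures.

9.930 × 10⁵ m/s²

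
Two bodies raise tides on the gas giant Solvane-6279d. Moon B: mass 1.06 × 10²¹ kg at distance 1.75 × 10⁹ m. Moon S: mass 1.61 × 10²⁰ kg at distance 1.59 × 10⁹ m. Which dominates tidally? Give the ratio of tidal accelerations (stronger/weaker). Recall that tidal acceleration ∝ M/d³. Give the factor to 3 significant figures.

Moon B, by a factor of ≈ 4.94

The tide-raising term goes as M/d³ (the gradient of a 1/d² field).
Moon B: (1.06 × 10²¹) / (1.75 × 10⁹)³ = 1.978 × 10⁻⁷
Moon S: (1.61 × 10²⁰) / (1.59 × 10⁹)³ = 4.005 × 10⁻⁸
Ratio (larger/smaller) = 4.94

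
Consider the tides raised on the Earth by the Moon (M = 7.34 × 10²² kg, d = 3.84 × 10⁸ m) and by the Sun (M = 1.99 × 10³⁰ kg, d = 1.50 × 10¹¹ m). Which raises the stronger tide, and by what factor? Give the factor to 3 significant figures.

The tide-raising term goes as M/d³ (the gradient of a 1/d² field).
The Moon: (7.34 × 10²²) / (3.84 × 10⁸)³ = 1.296 × 10⁻³
The Sun: (1.99 × 10³⁰) / (1.50 × 10¹¹)³ = 5.896 × 10⁻⁴
Ratio (larger/smaller) = 2.20

The Moon, by a factor of ≈ 2.20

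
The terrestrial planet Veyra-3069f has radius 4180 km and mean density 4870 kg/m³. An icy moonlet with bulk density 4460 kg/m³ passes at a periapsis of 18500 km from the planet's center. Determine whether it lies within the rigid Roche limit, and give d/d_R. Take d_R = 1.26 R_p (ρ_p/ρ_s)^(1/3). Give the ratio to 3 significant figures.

outside; d/d_R ≈ 3.41

d_R = 1.26 × (4180 km) × (4870/4460)^(1/3) = 5423 km
d/d_R = (18500) / (5423) = 3.41
Since d/d_R > 1, the body is outside the Roche limit.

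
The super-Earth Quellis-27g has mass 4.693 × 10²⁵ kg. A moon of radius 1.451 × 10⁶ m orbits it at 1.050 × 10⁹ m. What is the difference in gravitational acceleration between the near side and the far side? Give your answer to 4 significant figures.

1.570 × 10⁻⁵ m/s²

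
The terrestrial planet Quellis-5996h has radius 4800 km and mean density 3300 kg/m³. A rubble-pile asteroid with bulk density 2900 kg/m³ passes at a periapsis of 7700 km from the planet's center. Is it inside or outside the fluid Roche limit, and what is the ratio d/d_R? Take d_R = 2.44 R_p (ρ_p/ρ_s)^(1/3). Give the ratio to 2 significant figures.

d_R = 2.44 × (4800 km) × (3300/2900)^(1/3) = 12230 km
d/d_R = (7700) / (12230) = 0.63
Since d/d_R < 1, the body is inside the Roche limit.

inside; d/d_R ≈ 0.63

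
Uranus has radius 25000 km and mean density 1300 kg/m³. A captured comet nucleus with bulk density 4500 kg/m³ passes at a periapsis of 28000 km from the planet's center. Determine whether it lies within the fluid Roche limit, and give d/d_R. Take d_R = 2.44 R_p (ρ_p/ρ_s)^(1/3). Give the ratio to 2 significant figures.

d_R = 2.44 × (25000 km) × (1300/4500)^(1/3) = 40320 km
d/d_R = (28000) / (40320) = 0.69
Since d/d_R < 1, the body is inside the Roche limit.

inside; d/d_R ≈ 0.69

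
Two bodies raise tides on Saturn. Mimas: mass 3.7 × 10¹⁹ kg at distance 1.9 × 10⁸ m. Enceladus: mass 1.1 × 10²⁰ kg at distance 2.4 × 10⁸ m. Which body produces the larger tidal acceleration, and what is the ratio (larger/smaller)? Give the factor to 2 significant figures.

Tidal stretch scales as M/d³; compute that for each body.
Mimas: (3.7 × 10¹⁹) / (1.9 × 10⁸)³ = 5.394 × 10⁻⁶
Enceladus: (1.1 × 10²⁰) / (2.4 × 10⁸)³ = 7.957 × 10⁻⁶
Ratio (larger/smaller) = 1.5

Enceladus, by a factor of ≈ 1.5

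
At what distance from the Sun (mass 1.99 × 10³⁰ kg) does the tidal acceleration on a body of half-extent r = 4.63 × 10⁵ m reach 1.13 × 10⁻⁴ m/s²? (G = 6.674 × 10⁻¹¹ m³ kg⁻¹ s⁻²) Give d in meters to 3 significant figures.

2GMr/d³ = a_tidal  ⇒  d = (2GMr / a_tidal)^(1/3)
d = (2 × 6.674×10⁻¹¹ × (1.99 × 10³⁰) × (4.63 × 10⁵) / (1.13 × 10⁻⁴))^(1/3)
  = 1.03 × 10¹⁰ m

1.03 × 10¹⁰ m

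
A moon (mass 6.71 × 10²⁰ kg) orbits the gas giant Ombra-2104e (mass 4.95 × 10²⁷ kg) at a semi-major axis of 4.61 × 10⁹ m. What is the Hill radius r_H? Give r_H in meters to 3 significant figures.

r_H ≈ a (m/3M)^(1/3)
    = (4.61 × 10⁹) × (6.71 × 10²⁰ / (3 × 4.95 × 10²⁷))^(1/3)
    = 1.64 × 10⁷ m

1.64 × 10⁷ m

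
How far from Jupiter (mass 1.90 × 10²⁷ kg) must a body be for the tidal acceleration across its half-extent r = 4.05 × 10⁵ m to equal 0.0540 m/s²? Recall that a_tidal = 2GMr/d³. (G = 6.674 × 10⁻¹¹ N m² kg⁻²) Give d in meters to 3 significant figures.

2GMr/d³ = a_tidal  ⇒  d = (2GMr / a_tidal)^(1/3)
d = (2 × 6.674×10⁻¹¹ × (1.90 × 10²⁷) × (4.05 × 10⁵) / (0.0540))^(1/3)
  = 1.24 × 10⁸ m

1.24 × 10⁸ m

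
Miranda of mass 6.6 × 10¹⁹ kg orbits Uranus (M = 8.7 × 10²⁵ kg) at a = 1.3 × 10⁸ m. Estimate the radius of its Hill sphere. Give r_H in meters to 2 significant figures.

8.2 × 10⁵ m

r_H ≈ a (m/3M)^(1/3)
    = (1.3 × 10⁸) × (6.6 × 10¹⁹ / (3 × 8.7 × 10²⁵))^(1/3)
    = 8.2 × 10⁵ m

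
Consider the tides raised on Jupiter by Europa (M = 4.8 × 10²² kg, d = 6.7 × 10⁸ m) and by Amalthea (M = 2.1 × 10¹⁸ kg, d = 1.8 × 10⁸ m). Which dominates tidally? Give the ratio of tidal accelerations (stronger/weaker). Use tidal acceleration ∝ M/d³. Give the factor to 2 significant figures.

Europa, by a factor of ≈ 440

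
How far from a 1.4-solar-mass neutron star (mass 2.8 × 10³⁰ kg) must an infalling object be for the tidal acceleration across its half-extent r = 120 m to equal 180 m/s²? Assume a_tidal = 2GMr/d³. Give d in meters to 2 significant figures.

6.3 × 10⁶ m

2GMr/d³ = a_tidal  ⇒  d = (2GMr / a_tidal)^(1/3)
d = (2 × 6.674×10⁻¹¹ × (2.8 × 10³⁰) × (120) / (180))^(1/3)
  = 6.3 × 10⁶ m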